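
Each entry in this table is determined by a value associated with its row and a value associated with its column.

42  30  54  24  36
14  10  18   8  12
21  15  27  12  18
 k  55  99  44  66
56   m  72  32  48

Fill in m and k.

m = 40, k = 77

Each row is a constant multiple of every other row — this is a multiplication table with the headers hidden.
Row 5 is 72/54 = 4/3 times row 1, so its entry in column 2 is 30 × 4/3 = 40.
Row 4 is 99/54 = 11/6 times row 1, so its entry in column 1 is 42 × 11/6 = 77.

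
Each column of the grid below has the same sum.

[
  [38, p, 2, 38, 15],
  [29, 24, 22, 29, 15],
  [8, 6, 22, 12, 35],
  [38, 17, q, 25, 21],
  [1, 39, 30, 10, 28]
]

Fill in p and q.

p = 28, q = 38

Column 1 sums to 114 and so does column 4; that's the common total.
In column 2 the known cells total 86, leaving 114 − 86 = 28.
In column 3 the known cells total 76, leaving 114 − 76 = 38.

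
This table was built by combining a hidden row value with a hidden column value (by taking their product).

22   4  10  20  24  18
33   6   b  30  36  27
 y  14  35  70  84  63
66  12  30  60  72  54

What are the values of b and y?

Each row is a constant multiple of every other row — this is a multiplication table with the headers hidden.
Row 2 is 36/24 = 3/2 times row 1, so its entry in column 3 is 10 × 3/2 = 15.
Row 3 is 84/24 = 7/2 times row 1, so its entry in column 1 is 22 × 7/2 = 77.

b = 15, y = 77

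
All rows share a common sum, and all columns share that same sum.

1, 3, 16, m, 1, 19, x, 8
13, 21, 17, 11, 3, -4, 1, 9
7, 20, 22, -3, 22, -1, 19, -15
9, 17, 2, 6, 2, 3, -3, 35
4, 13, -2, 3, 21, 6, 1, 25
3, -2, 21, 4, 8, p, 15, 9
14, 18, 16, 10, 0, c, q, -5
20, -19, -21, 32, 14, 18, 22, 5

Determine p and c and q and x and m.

p = 13, c = 17, q = 1, x = 15, m = 8

Rows 2 and 3 both sum to 71, so that's the common total.
Row 6: 3 − 2 + 21 + 4 + 8 + 15 + 9 = 58, so its missing entry is 71 − 58 = 13.
Column 6: 19 − 4 − 1 + 3 + 6 + 13 + 18 = 54, so its missing entry is 71 − 54 = 17.
Column 4: 11 − 3 + 6 + 3 + 4 + 10 + 32 = 63, so its missing entry is 71 − 63 = 8.
Row 1: 1 + 3 + 16 + 8 + 1 + 19 + 8 = 56, so its missing entry is 71 − 56 = 15.
Row 7: 14 + 18 + 16 + 10 + 0 + 17 − 5 = 70, so its missing entry is 71 − 70 = 1.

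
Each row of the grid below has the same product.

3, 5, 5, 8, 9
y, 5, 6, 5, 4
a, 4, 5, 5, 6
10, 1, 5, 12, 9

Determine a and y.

a = 9, y = 9

Rows 1 and 4 each multiply to 5400, so every row has product 5400.
Row 3: 4×5×5×6 = 600, so the missing entry is 5400 ÷ 600 = 9.
Row 2: 5×6×5×4 = 600, so the missing entry is 5400 ÷ 600 = 9.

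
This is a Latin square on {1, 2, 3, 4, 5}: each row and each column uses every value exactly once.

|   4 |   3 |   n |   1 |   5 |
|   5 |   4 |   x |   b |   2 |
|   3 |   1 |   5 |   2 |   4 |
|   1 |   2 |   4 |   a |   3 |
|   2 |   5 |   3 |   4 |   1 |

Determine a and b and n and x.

Cell (1,3): row 1 already has {1, 3, 4, 5} → 2.
Cell (2,3): column 3 already has {2, 3, 4, 5} → 1.
At (row 2, col 4): row 2 already has {1, 2, 4, 5}, so the value is 3.
At (row 4, col 4): row 4 already has {1, 2, 3, 4}, so the value is 5.

a = 5, b = 3, n = 2, x = 1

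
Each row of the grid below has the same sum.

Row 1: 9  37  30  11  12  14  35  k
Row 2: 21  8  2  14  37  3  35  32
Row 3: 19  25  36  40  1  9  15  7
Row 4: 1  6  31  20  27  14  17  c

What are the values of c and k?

Rows 2 and 3 both add up to 152, so every row sums to 152.
Row 4: 1 + 6 + 31 + 20 + 27 + 14 + 17 = 116, so the missing entry is 152 − 116 = 36.
Row 1: 9 + 37 + 30 + 11 + 12 + 14 + 35 = 148, so the missing entry is 152 − 148 = 4.

c = 36, k = 4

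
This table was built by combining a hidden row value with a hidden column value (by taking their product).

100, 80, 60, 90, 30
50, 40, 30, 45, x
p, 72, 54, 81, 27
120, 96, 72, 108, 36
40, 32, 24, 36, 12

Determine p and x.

p = 90, x = 15

Each row is a constant multiple of every other row — this is a multiplication table with the headers hidden.
Row 3 is 54/60 = 9/10 times row 1, so its entry in column 1 is 100 × 9/10 = 90.
Row 2 is 30/60 = 1/2 times row 1, so its entry in column 5 is 30 × 1/2 = 15.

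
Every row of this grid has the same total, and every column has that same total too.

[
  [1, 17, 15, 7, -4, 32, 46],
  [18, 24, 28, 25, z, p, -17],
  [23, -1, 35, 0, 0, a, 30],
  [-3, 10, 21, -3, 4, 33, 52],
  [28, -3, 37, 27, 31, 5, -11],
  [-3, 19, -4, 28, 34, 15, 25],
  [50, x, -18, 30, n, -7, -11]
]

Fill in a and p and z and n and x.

Rows 1 and 4 both sum to 114, so that's the common total.
The known cells in column 2 total 66, leaving 114 − 66 = 48 for the blank.
The known cells in row 7 total 92, leaving 114 − 92 = 22 for the blank.
The known cells in column 5 total 87, leaving 114 − 87 = 27 for the blank.
The known cells in row 2 total 105, leaving 114 − 105 = 9 for the blank.
The known cells in row 3 total 87, leaving 114 − 87 = 27 for the blank.

a = 27, p = 9, z = 27, n = 22, x = 48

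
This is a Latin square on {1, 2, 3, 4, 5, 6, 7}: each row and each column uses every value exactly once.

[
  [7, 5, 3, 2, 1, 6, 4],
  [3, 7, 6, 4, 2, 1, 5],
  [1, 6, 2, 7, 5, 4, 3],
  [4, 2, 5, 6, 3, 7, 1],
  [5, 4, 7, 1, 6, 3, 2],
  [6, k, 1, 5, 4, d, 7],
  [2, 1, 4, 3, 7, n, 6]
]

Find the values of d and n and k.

d = 2, n = 5, k = 3

For row 6, column 2: column 2 already has {1, 2, 4, 5, 6, 7}; that leaves 3.
For row 6, column 6: row 6 already has {1, 3, 4, 5, 6, 7}; that leaves 2.
For row 7, column 6: row 7 already has {1, 2, 3, 4, 6, 7}; that leaves 5.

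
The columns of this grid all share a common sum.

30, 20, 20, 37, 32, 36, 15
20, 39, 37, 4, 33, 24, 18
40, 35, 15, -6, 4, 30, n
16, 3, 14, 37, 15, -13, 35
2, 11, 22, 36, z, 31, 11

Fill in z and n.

The complete columns each total 108.
Column 5 is missing 108 − 84 = 24 (since 32 + 33 + 4 + 15 = 84).
Column 7 is missing 108 − 79 = 29 (since 15 + 18 + 35 + 11 = 79).

z = 24, n = 29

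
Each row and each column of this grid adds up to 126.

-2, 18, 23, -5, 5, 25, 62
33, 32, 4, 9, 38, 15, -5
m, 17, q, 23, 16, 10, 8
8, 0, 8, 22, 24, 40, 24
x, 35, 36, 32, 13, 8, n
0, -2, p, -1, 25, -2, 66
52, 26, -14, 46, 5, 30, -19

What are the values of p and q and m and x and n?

p = 40, q = 29, m = 23, x = 12, n = -10

Column 7 has 62 − 5 + 8 + 24 + 66 − 19 = 136; the blank must be 126 − 136 = -10.
Row 5 has 35 + 36 + 32 + 13 + 8 − 10 = 114; the blank must be 126 − 114 = 12.
Column 1 has -2 + 33 + 8 + 12 + 0 + 52 = 103; the blank must be 126 − 103 = 23.
Row 3 has 23 + 17 + 23 + 16 + 10 + 8 = 97; the blank must be 126 − 97 = 29.
Row 6 has 0 − 2 − 1 + 25 − 2 + 66 = 86; the blank must be 126 − 86 = 40.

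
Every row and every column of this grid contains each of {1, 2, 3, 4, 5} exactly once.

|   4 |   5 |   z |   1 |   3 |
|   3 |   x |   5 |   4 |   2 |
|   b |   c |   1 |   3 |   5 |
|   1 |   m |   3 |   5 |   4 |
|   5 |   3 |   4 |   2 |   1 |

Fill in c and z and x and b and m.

For row 4, column 2: row 4 already has {1, 3, 4, 5}; that leaves 2.
At (row 2, col 2): row 2 already has {2, 3, 4, 5}, so the value is 1.
For row 3, column 2: column 2 already has {1, 2, 3, 5}; that leaves 4.
At (row 3, col 1): row 3 already has {1, 3, 4, 5}, so the value is 2.
Cell (1,3): row 1 already has {1, 3, 4, 5} → 2.

c = 4, z = 2, x = 1, b = 2, m = 2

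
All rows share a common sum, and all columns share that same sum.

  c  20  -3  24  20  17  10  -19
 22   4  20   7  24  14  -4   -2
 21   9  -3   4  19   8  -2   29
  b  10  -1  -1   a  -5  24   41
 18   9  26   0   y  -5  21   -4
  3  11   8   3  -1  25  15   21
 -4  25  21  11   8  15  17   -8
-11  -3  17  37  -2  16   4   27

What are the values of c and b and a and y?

Rows 2 and 3 both sum to 85, so that's the common total.
The known cells in row 5 total 65, leaving 85 − 65 = 20 for the blank.
The known cells in column 5 total 88, leaving 85 − 88 = -3 for the blank.
The known cells in row 4 total 65, leaving 85 − 65 = 20 for the blank.
The known cells in row 1 total 69, leaving 85 − 69 = 16 for the blank.

c = 16, b = 20, a = -3, y = 20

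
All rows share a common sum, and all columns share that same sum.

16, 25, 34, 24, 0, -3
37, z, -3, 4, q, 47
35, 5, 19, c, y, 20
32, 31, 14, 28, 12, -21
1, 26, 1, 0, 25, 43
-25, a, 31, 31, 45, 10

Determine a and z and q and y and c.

Rows 1 and 4 both sum to 96, so that's the common total.
The known cells in row 6 total 92, leaving 96 − 92 = 4 for the blank.
The known cells in column 2 total 91, leaving 96 − 91 = 5 for the blank.
The known cells in row 2 total 90, leaving 96 − 90 = 6 for the blank.
The known cells in column 5 total 88, leaving 96 − 88 = 8 for the blank.
The known cells in row 3 total 87, leaving 96 − 87 = 9 for the blank.

a = 4, z = 5, q = 6, y = 8, c = 9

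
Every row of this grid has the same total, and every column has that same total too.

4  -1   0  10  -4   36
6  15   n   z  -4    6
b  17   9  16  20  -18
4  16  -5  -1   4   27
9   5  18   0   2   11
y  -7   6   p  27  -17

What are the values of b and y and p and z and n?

Rows 1 and 4 both sum to 45, so that's the common total.
The known cells in column 3 total 28, leaving 45 − 28 = 17 for the blank.
The known cells in row 3 total 44, leaving 45 − 44 = 1 for the blank.
The known cells in column 1 total 24, leaving 45 − 24 = 21 for the blank.
The known cells in row 6 total 30, leaving 45 − 30 = 15 for the blank.
The known cells in row 2 total 40, leaving 45 − 40 = 5 for the blank.

b = 1, y = 21, p = 15, z = 5, n = 17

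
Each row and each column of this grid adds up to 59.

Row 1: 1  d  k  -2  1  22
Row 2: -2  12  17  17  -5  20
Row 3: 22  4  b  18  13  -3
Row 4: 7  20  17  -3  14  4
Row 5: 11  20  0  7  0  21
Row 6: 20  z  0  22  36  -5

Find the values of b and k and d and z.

Row 6 has 20 + 0 + 22 + 36 − 5 = 73; the blank must be 59 − 73 = -14.
Column 2 has 12 + 4 + 20 + 20 − 14 = 42; the blank must be 59 − 42 = 17.
Row 1 has 1 + 17 − 2 + 1 + 22 = 39; the blank must be 59 − 39 = 20.
Row 3 has 22 + 4 + 18 + 13 − 3 = 54; the blank must be 59 − 54 = 5.

b = 5, k = 20, d = 17, z = -14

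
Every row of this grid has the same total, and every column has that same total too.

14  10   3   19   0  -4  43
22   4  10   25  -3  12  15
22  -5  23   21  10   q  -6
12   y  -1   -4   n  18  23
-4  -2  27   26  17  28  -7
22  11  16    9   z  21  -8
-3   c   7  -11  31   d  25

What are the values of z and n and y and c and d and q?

z = 14, n = 16, y = 21, c = 46, d = -10, q = 20

Rows 1 and 2 both sum to 85, so that's the common total.
Row 6: 22 + 11 + 16 + 9 + 21 − 8 = 71, so its missing entry is 85 − 71 = 14.
Column 5: 0 − 3 + 10 + 17 + 14 + 31 = 69, so its missing entry is 85 − 69 = 16.
Row 4: 12 − 1 − 4 + 16 + 18 + 23 = 64, so its missing entry is 85 − 64 = 21.
Column 2: 10 + 4 − 5 + 21 − 2 + 11 = 39, so its missing entry is 85 − 39 = 46.
Row 7: -3 + 46 + 7 − 11 + 31 + 25 = 95, so its missing entry is 85 − 95 = -10.
Row 3: 22 − 5 + 23 + 21 + 10 − 6 = 65, so its missing entry is 85 − 65 = 20.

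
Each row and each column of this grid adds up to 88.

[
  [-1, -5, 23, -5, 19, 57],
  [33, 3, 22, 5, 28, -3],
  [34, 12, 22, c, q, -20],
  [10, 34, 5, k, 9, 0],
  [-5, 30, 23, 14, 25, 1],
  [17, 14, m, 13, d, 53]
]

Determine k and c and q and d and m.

The known cells in row 4 total 58, leaving 88 − 58 = 30 for the blank.
The known cells in column 4 total 57, leaving 88 − 57 = 31 for the blank.
The known cells in row 3 total 79, leaving 88 − 79 = 9 for the blank.
The known cells in column 5 total 90, leaving 88 − 90 = -2 for the blank.
The known cells in row 6 total 95, leaving 88 − 95 = -7 for the blank.

k = 30, c = 31, q = 9, d = -2, m = -7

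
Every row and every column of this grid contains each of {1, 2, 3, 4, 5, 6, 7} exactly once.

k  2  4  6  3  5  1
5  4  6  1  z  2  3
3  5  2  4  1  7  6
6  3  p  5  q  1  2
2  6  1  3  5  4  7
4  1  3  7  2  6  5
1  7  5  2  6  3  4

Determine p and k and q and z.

p = 7, k = 7, q = 4, z = 7

Cell (4,3): column 3 already has {1, 2, 3, 4, 5, 6} → 7.
For row 4, column 5: row 4 already has {1, 2, 3, 5, 6, 7}; that leaves 4.
At (row 2, col 5): row 2 already has {1, 2, 3, 4, 5, 6}, so the value is 7.
At (row 1, col 1): row 1 already has {1, 2, 3, 4, 5, 6}, so the value is 7.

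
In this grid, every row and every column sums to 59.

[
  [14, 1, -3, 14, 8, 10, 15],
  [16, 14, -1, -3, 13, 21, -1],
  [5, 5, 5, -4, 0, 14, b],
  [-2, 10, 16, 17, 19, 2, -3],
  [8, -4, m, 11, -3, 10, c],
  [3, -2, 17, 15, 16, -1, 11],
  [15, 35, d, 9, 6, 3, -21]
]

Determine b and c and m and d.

Row 7: 15 + 35 + 9 + 6 + 3 − 21 = 47, so its missing entry is 59 − 47 = 12.
Row 3: 5 + 5 + 5 − 4 + 0 + 14 = 25, so its missing entry is 59 − 25 = 34.
Column 7: 15 − 1 + 34 − 3 + 11 − 21 = 35, so its missing entry is 59 − 35 = 24.
Row 5: 8 − 4 + 11 − 3 + 10 + 24 = 46, so its missing entry is 59 − 46 = 13.

b = 34, c = 24, m = 13, d = 12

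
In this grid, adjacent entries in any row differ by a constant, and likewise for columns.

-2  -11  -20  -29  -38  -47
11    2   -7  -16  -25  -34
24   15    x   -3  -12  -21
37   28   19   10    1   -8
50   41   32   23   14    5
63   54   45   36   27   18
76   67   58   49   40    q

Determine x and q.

Along each row the entries change by -9 per step; down each column they change by 13.
Row 3: from 24 at column 1, stepping by -9 to column 3 gives 6.
Row 7: from 76 at column 1, stepping by -9 to column 6 gives 31.

x = 6, q = 31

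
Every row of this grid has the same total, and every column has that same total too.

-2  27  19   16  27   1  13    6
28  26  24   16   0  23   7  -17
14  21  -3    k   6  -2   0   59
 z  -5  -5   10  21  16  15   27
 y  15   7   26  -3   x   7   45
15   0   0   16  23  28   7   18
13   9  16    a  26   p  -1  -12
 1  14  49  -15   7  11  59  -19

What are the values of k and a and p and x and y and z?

Rows 1 and 2 both sum to 107, so that's the common total.
Row 4 has -5 − 5 + 10 + 21 + 16 + 15 + 27 = 79; the blank must be 107 − 79 = 28.
Column 1 has -2 + 28 + 14 + 28 + 15 + 13 + 1 = 97; the blank must be 107 − 97 = 10.
Row 3 has 14 + 21 − 3 + 6 − 2 + 0 + 59 = 95; the blank must be 107 − 95 = 12.
Row 5 has 10 + 15 + 7 + 26 − 3 + 7 + 45 = 107; the blank must be 107 − 107 = 0.
Column 6 has 1 + 23 − 2 + 16 + 0 + 28 + 11 = 77; the blank must be 107 − 77 = 30.
Row 7 has 13 + 9 + 16 + 26 + 30 − 1 − 12 = 81; the blank must be 107 − 81 = 26.

k = 12, a = 26, p = 30, x = 0, y = 10, z = 28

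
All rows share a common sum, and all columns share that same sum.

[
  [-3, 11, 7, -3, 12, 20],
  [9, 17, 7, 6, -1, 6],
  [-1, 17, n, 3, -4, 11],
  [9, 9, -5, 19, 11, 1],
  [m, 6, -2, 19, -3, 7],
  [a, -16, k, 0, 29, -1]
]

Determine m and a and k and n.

Rows 1 and 2 both sum to 44, so that's the common total.
Row 3 has -1 + 17 + 3 − 4 + 11 = 26; the blank must be 44 − 26 = 18.
Row 5 has 6 − 2 + 19 − 3 + 7 = 27; the blank must be 44 − 27 = 17.
Column 1 has -3 + 9 − 1 + 9 + 17 = 31; the blank must be 44 − 31 = 13.
Row 6 has 13 − 16 + 0 + 29 − 1 = 25; the blank must be 44 − 25 = 19.

m = 17, a = 13, k = 19, n = 18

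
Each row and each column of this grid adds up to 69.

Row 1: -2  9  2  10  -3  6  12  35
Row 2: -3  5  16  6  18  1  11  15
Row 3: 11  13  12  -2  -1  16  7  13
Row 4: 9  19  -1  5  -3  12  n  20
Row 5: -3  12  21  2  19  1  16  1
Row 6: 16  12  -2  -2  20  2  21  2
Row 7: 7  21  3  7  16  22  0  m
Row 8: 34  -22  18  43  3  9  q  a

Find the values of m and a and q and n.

m = -7, a = -10, q = -6, n = 8

The known cells in row 7 total 76, leaving 69 − 76 = -7 for the blank.
The known cells in column 8 total 79, leaving 69 − 79 = -10 for the blank.
The known cells in row 8 total 75, leaving 69 − 75 = -6 for the blank.
The known cells in row 4 total 61, leaving 69 − 61 = 8 for the blank.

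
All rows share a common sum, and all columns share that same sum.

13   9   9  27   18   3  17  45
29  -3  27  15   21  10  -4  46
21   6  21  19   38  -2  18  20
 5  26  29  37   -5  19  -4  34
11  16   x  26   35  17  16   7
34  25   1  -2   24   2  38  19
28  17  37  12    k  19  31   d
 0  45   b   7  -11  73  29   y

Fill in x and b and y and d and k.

Rows 1 and 2 both sum to 141, so that's the common total.
Column 5: 18 + 21 + 38 − 5 + 35 + 24 − 11 = 120, so its missing entry is 141 − 120 = 21.
Row 5: 11 + 16 + 26 + 35 + 17 + 16 + 7 = 128, so its missing entry is 141 − 128 = 13.
Row 7: 28 + 17 + 37 + 12 + 21 + 19 + 31 = 165, so its missing entry is 141 − 165 = -24.
Column 8: 45 + 46 + 20 + 34 + 7 + 19 − 24 = 147, so its missing entry is 141 − 147 = -6.
Row 8: 0 + 45 + 7 − 11 + 73 + 29 − 6 = 137, so its missing entry is 141 − 137 = 4.

x = 13, b = 4, y = -6, d = -24, k = 21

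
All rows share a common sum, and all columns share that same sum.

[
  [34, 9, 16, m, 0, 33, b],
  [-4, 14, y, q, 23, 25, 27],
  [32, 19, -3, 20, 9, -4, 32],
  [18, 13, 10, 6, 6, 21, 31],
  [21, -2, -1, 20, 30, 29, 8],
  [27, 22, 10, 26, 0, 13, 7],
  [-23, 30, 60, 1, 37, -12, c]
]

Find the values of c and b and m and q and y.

Rows 3 and 4 both sum to 105, so that's the common total.
The known cells in column 3 total 92, leaving 105 − 92 = 13 for the blank.
The known cells in row 7 total 93, leaving 105 − 93 = 12 for the blank.
The known cells in column 7 total 117, leaving 105 − 117 = -12 for the blank.
The known cells in row 1 total 80, leaving 105 − 80 = 25 for the blank.
The known cells in row 2 total 98, leaving 105 − 98 = 7 for the blank.

c = 12, b = -12, m = 25, q = 7, y = 13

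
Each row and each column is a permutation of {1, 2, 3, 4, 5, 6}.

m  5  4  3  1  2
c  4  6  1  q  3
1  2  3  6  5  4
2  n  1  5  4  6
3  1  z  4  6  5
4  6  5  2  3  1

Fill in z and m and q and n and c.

Cell (1,1): row 1 already has {1, 2, 3, 4, 5} → 6.
For row 4, column 2: row 4 already has {1, 2, 4, 5, 6}; that leaves 3.
Cell (5,3): row 5 already has {1, 3, 4, 5, 6} → 2.
At (row 2, col 5): column 5 already has {1, 3, 4, 5, 6}, so the value is 2.
For row 2, column 1: row 2 already has {1, 2, 3, 4, 6}; that leaves 5.

z = 2, m = 6, q = 2, n = 3, c = 5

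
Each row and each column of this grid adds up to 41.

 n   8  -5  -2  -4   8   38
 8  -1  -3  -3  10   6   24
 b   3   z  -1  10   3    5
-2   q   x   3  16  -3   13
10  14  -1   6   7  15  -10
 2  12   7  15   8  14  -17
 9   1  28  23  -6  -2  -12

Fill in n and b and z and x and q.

n = -2, b = 16, z = 5, x = 10, q = 4

Row 1 has 8 − 5 − 2 − 4 + 8 + 38 = 43; the blank must be 41 − 43 = -2.
Column 2 has 8 − 1 + 3 + 14 + 12 + 1 = 37; the blank must be 41 − 37 = 4.
Column 1 has -2 + 8 − 2 + 10 + 2 + 9 = 25; the blank must be 41 − 25 = 16.
Row 3 has 16 + 3 − 1 + 10 + 3 + 5 = 36; the blank must be 41 − 36 = 5.
Row 4 has -2 + 4 + 3 + 16 − 3 + 13 = 31; the blank must be 41 − 31 = 10.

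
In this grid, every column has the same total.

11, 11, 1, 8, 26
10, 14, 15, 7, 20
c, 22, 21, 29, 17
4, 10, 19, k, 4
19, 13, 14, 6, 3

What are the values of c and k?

The complete columns each total 70.
Column 1 is missing 70 − 44 = 26 (since 11 + 10 + 4 + 19 = 44).
Column 4 is missing 70 − 50 = 20 (since 8 + 7 + 29 + 6 = 50).

c = 26, k = 20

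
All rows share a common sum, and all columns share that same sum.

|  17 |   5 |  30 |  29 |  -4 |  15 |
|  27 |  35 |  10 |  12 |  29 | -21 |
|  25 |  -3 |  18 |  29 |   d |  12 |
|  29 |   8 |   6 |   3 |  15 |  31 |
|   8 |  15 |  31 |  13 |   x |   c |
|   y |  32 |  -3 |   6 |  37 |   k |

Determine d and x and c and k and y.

Rows 1 and 2 both sum to 92, so that's the common total.
Row 3: 25 − 3 + 18 + 29 + 12 = 81, so its missing entry is 92 − 81 = 11.
Column 5: -4 + 29 + 11 + 15 + 37 = 88, so its missing entry is 92 − 88 = 4.
Row 5: 8 + 15 + 31 + 13 + 4 = 71, so its missing entry is 92 − 71 = 21.
Column 6: 15 − 21 + 12 + 31 + 21 = 58, so its missing entry is 92 − 58 = 34.
Row 6: 32 − 3 + 6 + 37 + 34 = 106, so its missing entry is 92 − 106 = -14.

d = 11, x = 4, c = 21, k = 34, y = -14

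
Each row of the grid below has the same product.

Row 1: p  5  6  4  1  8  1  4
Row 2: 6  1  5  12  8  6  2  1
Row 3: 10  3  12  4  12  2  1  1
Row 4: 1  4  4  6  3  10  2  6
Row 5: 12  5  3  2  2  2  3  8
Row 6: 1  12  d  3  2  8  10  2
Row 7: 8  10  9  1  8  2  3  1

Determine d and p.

Rows 2 and 3 each multiply to 34560, so every row has product 34560.
Row 6: 1×12×3×2×8×10×2 = 11520, so the missing entry is 34560 ÷ 11520 = 3.
Row 1: 5×6×4×1×8×1×4 = 3840, so the missing entry is 34560 ÷ 3840 = 9.

d = 3, p = 9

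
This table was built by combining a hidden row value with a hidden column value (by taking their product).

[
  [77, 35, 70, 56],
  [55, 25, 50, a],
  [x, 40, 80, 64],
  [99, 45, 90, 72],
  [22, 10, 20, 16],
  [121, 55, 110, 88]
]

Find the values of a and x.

a = 40, x = 88

Each row is a constant multiple of every other row — this is a multiplication table with the headers hidden.
Row 2 is 25/35 = 5/7 times row 1, so its entry in column 4 is 56 × 5/7 = 40.
Row 3 is 40/35 = 8/7 times row 1, so its entry in column 1 is 77 × 8/7 = 88.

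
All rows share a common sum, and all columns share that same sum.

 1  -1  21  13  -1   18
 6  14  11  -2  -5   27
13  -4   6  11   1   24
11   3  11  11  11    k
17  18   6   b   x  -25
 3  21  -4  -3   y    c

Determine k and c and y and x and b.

Rows 1 and 2 both sum to 51, so that's the common total.
The known cells in column 4 total 30, leaving 51 − 30 = 21 for the blank.
The known cells in row 5 total 37, leaving 51 − 37 = 14 for the blank.
The known cells in column 5 total 20, leaving 51 − 20 = 31 for the blank.
The known cells in row 6 total 48, leaving 51 − 48 = 3 for the blank.
The known cells in row 4 total 47, leaving 51 − 47 = 4 for the blank.

k = 4, c = 3, y = 31, x = 14, b = 21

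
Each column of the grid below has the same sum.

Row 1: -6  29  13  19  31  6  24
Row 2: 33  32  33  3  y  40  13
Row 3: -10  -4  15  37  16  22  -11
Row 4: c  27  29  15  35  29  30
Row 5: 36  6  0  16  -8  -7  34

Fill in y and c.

The complete columns each total 90.
Column 5 is missing 90 − 74 = 16 (since 31 + 16 + 35 − 8 = 74).
Column 1 is missing 90 − 53 = 37 (since -6 + 33 − 10 + 36 = 53).

y = 16, c = 37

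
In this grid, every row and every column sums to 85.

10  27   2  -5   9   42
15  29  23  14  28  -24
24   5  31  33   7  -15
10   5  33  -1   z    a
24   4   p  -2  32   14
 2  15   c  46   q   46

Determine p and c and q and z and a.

Row 5: 24 + 4 − 2 + 32 + 14 = 72, so its missing entry is 85 − 72 = 13.
Column 6: 42 − 24 − 15 + 14 + 46 = 63, so its missing entry is 85 − 63 = 22.
Row 4: 10 + 5 + 33 − 1 + 22 = 69, so its missing entry is 85 − 69 = 16.
Column 5: 9 + 28 + 7 + 16 + 32 = 92, so its missing entry is 85 − 92 = -7.
Row 6: 2 + 15 + 46 − 7 + 46 = 102, so its missing entry is 85 − 102 = -17.

p = 13, c = -17, q = -7, z = 16, a = 22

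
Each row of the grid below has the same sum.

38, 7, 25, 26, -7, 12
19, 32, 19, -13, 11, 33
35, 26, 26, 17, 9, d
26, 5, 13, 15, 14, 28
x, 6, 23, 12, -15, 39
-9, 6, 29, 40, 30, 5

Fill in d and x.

Row 1 sums to 101 and so does row 2; that's the common total.
In row 3 the known cells total 113, leaving 101 − 113 = -12.
In row 5 the known cells total 65, leaving 101 − 65 = 36.

d = -12, x = 36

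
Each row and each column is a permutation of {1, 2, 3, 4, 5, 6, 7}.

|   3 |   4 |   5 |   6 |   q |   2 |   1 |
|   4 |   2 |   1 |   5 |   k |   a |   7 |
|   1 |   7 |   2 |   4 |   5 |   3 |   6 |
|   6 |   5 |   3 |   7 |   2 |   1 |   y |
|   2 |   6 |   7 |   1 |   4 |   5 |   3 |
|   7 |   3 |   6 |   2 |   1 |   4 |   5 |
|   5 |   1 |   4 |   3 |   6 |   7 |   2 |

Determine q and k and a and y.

At (row 1, col 5): row 1 already has {1, 2, 3, 4, 5, 6}, so the value is 7.
For row 4, column 7: row 4 already has {1, 2, 3, 5, 6, 7}; that leaves 4.
Cell (2,5): column 5 already has {1, 2, 4, 5, 6, 7} → 3.
Cell (2,6): row 2 already has {1, 2, 3, 4, 5, 7} → 6.

q = 7, k = 3, a = 6, y = 4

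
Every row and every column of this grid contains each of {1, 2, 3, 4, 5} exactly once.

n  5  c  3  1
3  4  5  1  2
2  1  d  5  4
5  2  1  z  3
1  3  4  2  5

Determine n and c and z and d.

For row 1, column 1: column 1 already has {1, 2, 3, 5}; that leaves 4.
At (row 1, col 3): row 1 already has {1, 3, 4, 5}, so the value is 2.
Cell (4,4): row 4 already has {1, 2, 3, 5} → 4.
Cell (3,3): row 3 already has {1, 2, 4, 5} → 3.

n = 4, c = 2, z = 4, d = 3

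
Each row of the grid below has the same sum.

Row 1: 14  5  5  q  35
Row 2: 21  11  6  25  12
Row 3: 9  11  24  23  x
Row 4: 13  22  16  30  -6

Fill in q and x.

The complete rows each total 75.
Row 1 is missing 75 − 59 = 16 (since 14 + 5 + 5 + 35 = 59).
Row 3 is missing 75 − 67 = 8 (since 9 + 11 + 24 + 23 = 67).

q = 16, x = 8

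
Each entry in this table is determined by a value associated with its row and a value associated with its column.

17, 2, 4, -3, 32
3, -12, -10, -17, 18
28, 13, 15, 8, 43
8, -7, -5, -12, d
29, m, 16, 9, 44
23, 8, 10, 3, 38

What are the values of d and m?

d = 23, m = 14

The difference between any two rows is the same in every column — this is an addition table with the headers hidden.
Row 4 minus row 1 is -12 − (-3) = -9, so its entry in column 5 is 32 + (-9) = 23.
Row 5 minus row 1 is 9 − (-3) = 12, so its entry in column 2 is 2 + 12 = 14.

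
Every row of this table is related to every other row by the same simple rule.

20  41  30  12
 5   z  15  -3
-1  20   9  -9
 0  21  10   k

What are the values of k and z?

The difference between any two rows is the same in every column — this is an addition table with the headers hidden.
Row 4 minus row 1 is 10 − 30 = -20, so its entry in column 4 is 12 + (-20) = -8.
Row 2 minus row 1 is 15 − 30 = -15, so its entry in column 2 is 41 + (-15) = 26.

k = -8, z = 26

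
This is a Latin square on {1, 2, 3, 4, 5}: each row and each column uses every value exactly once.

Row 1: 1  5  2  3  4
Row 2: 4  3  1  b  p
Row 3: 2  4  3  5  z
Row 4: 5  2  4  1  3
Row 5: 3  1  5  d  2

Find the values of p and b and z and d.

p = 5, b = 2, z = 1, d = 4

At (row 3, col 5): row 3 already has {2, 3, 4, 5}, so the value is 1.
At (row 2, col 5): column 5 already has {1, 2, 3, 4}, so the value is 5.
At (row 2, col 4): row 2 already has {1, 3, 4, 5}, so the value is 2.
Cell (5,4): row 5 already has {1, 2, 3, 5} → 4.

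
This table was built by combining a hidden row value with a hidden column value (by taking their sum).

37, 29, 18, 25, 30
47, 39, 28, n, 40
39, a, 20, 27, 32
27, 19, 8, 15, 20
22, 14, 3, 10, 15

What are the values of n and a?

The difference between any two rows is the same in every column — this is an addition table with the headers hidden.
Row 2 minus row 1 is 47 − 37 = 10, so its entry in column 4 is 25 + 10 = 35.
Row 3 minus row 1 is 39 − 37 = 2, so its entry in column 2 is 29 + 2 = 31.

n = 35, a = 31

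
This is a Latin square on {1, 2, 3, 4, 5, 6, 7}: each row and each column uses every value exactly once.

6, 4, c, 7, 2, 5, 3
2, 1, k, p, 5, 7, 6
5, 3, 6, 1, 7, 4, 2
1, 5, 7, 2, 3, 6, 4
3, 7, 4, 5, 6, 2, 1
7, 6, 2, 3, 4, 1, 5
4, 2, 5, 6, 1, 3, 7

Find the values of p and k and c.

Cell (1,3): row 1 already has {2, 3, 4, 5, 6, 7} → 1.
For row 2, column 3: column 3 already has {1, 2, 4, 5, 6, 7}; that leaves 3.
For row 2, column 4: row 2 already has {1, 2, 3, 5, 6, 7}; that leaves 4.

p = 4, k = 3, c = 1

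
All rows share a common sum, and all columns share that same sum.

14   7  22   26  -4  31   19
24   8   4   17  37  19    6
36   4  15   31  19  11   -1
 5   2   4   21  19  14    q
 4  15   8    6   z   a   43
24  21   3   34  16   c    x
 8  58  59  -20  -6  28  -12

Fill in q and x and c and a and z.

q = 50, x = 10, c = 7, a = 5, z = 34

Rows 1 and 2 both sum to 115, so that's the common total.
Column 5: -4 + 37 + 19 + 19 + 16 − 6 = 81, so its missing entry is 115 − 81 = 34.
Row 5: 4 + 15 + 8 + 6 + 34 + 43 = 110, so its missing entry is 115 − 110 = 5.
Column 6: 31 + 19 + 11 + 14 + 5 + 28 = 108, so its missing entry is 115 − 108 = 7.
Row 6: 24 + 21 + 3 + 34 + 16 + 7 = 105, so its missing entry is 115 − 105 = 10.
Row 4: 5 + 2 + 4 + 21 + 19 + 14 = 65, so its missing entry is 115 − 65 = 50.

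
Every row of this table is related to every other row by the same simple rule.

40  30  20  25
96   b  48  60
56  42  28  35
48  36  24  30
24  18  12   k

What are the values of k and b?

Each row is a constant multiple of every other row — this is a multiplication table with the headers hidden.
Row 5 is 24/40 = 3/5 times row 1, so its entry in column 4 is 25 × 3/5 = 15.
Row 2 is 96/40 = 12/5 times row 1, so its entry in column 2 is 30 × 12/5 = 72.

k = 15, b = 72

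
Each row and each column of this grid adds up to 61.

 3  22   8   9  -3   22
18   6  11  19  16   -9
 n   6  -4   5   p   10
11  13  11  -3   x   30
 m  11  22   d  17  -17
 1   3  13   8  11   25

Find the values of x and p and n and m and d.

x = -1, p = 21, n = 23, m = 5, d = 23

The known cells in row 4 total 62, leaving 61 − 62 = -1 for the blank.
The known cells in column 5 total 40, leaving 61 − 40 = 21 for the blank.
The known cells in column 4 total 38, leaving 61 − 38 = 23 for the blank.
The known cells in row 5 total 56, leaving 61 − 56 = 5 for the blank.
The known cells in row 3 total 38, leaving 61 − 38 = 23 for the blank.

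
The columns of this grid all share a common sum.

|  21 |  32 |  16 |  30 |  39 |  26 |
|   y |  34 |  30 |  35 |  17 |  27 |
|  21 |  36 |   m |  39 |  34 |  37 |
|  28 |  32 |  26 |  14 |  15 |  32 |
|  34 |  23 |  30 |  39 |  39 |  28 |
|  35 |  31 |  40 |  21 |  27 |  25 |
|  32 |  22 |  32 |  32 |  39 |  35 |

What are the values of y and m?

The complete columns each total 210.
Column 1 is missing 210 − 171 = 39 (since 21 + 21 + 28 + 34 + 35 + 32 = 171).
Column 3 is missing 210 − 174 = 36 (since 16 + 30 + 26 + 30 + 40 + 32 = 174).

y = 39, m = 36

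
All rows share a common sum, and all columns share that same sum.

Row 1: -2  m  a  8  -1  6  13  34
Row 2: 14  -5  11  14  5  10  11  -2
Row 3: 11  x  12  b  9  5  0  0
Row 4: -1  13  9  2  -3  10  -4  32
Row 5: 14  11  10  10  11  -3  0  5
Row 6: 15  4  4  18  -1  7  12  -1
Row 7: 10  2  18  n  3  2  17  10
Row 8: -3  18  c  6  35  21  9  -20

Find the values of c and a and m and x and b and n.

c = -8, a = 2, m = -2, x = 17, b = 4, n = -4

Rows 2 and 4 both sum to 58, so that's the common total.
Row 8: -3 + 18 + 6 + 35 + 21 + 9 − 20 = 66, so its missing entry is 58 − 66 = -8.
Column 3: 11 + 12 + 9 + 10 + 4 + 18 − 8 = 56, so its missing entry is 58 − 56 = 2.
Row 1: -2 + 2 + 8 − 1 + 6 + 13 + 34 = 60, so its missing entry is 58 − 60 = -2.
Column 2: -2 − 5 + 13 + 11 + 4 + 2 + 18 = 41, so its missing entry is 58 − 41 = 17.
Row 3: 11 + 17 + 12 + 9 + 5 + 0 + 0 = 54, so its missing entry is 58 − 54 = 4.
Row 7: 10 + 2 + 18 + 3 + 2 + 17 + 10 = 62, so its missing entry is 58 − 62 = -4.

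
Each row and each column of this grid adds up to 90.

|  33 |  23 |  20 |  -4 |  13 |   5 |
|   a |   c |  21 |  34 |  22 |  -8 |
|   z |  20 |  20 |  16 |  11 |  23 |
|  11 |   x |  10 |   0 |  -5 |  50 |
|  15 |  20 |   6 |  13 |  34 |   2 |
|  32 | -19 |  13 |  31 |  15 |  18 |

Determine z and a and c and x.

Row 3 has 20 + 20 + 16 + 11 + 23 = 90; the blank must be 90 − 90 = 0.
Column 1 has 33 + 0 + 11 + 15 + 32 = 91; the blank must be 90 − 91 = -1.
Row 2 has -1 + 21 + 34 + 22 − 8 = 68; the blank must be 90 − 68 = 22.
Row 4 has 11 + 10 + 0 − 5 + 50 = 66; the blank must be 90 − 66 = 24.

z = 0, a = -1, c = 22, x = 24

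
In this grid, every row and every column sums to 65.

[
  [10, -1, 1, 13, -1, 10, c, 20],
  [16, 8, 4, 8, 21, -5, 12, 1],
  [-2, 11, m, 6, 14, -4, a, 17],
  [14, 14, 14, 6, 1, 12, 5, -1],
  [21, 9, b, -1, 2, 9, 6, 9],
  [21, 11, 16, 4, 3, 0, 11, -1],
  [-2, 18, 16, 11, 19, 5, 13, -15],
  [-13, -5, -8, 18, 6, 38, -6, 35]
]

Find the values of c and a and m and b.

Row 5 has 21 + 9 − 1 + 2 + 9 + 6 + 9 = 55; the blank must be 65 − 55 = 10.
Column 3 has 1 + 4 + 14 + 10 + 16 + 16 − 8 = 53; the blank must be 65 − 53 = 12.
Row 3 has -2 + 11 + 12 + 6 + 14 − 4 + 17 = 54; the blank must be 65 − 54 = 11.
Row 1 has 10 − 1 + 1 + 13 − 1 + 10 + 20 = 52; the blank must be 65 − 52 = 13.

c = 13, a = 11, m = 12, b = 10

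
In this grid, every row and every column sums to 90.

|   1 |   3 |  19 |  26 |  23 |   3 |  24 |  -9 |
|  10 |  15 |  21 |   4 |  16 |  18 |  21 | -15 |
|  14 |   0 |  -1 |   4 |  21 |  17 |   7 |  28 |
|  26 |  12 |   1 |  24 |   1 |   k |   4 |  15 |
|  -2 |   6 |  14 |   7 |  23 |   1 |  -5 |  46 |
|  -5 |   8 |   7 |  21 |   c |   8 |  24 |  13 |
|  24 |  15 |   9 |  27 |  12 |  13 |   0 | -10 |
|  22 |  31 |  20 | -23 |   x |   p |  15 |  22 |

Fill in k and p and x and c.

The known cells in row 6 total 76, leaving 90 − 76 = 14 for the blank.
The known cells in column 5 total 110, leaving 90 − 110 = -20 for the blank.
The known cells in row 8 total 67, leaving 90 − 67 = 23 for the blank.
The known cells in row 4 total 83, leaving 90 − 83 = 7 for the blank.

k = 7, p = 23, x = -20, c = 14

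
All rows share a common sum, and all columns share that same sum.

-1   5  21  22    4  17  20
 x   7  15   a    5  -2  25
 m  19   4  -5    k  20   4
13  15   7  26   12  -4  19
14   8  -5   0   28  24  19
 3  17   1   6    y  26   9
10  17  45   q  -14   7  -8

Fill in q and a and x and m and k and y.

Rows 1 and 4 both sum to 88, so that's the common total.
The known cells in row 6 total 62, leaving 88 − 62 = 26 for the blank.
The known cells in column 5 total 61, leaving 88 − 61 = 27 for the blank.
The known cells in row 3 total 69, leaving 88 − 69 = 19 for the blank.
The known cells in column 1 total 58, leaving 88 − 58 = 30 for the blank.
The known cells in row 7 total 57, leaving 88 − 57 = 31 for the blank.
The known cells in row 2 total 80, leaving 88 − 80 = 8 for the blank.

q = 31, a = 8, x = 30, m = 19, k = 27, y = 26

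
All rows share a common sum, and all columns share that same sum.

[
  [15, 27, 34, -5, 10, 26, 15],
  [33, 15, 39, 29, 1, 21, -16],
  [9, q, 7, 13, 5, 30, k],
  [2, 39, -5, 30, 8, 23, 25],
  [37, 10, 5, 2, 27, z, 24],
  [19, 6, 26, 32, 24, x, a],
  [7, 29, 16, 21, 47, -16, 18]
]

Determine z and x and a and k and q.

z = 17, x = 21, a = -6, k = 62, q = -4

Rows 1 and 2 both sum to 122, so that's the common total.
Column 2 has 27 + 15 + 39 + 10 + 6 + 29 = 126; the blank must be 122 − 126 = -4.
Row 5 has 37 + 10 + 5 + 2 + 27 + 24 = 105; the blank must be 122 − 105 = 17.
Column 6 has 26 + 21 + 30 + 23 + 17 − 16 = 101; the blank must be 122 − 101 = 21.
Row 3 has 9 − 4 + 7 + 13 + 5 + 30 = 60; the blank must be 122 − 60 = 62.
Row 6 has 19 + 6 + 26 + 32 + 24 + 21 = 128; the blank must be 122 − 128 = -6.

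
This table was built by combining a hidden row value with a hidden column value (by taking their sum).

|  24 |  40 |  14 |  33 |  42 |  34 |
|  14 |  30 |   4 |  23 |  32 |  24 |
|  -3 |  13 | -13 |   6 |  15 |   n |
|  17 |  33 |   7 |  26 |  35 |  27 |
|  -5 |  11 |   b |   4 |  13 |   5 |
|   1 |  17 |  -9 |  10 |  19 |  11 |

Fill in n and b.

n = 7, b = -15

The difference between any two rows is the same in every column — this is an addition table with the headers hidden.
Row 3 minus row 1 is 15 − 42 = -27, so its entry in column 6 is 34 + (-27) = 7.
Row 5 minus row 1 is 13 − 42 = -29, so its entry in column 3 is 14 + (-29) = -15.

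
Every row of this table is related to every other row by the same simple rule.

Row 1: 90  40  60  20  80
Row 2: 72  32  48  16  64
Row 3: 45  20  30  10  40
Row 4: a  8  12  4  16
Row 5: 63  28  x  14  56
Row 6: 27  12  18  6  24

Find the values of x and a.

x = 42, a = 18

Each row is a constant multiple of every other row — this is a multiplication table with the headers hidden.
Row 5 is 14/20 = 7/10 times row 1, so its entry in column 3 is 60 × 7/10 = 42.
Row 4 is 4/20 = 1/5 times row 1, so its entry in column 1 is 90 × 1/5 = 18.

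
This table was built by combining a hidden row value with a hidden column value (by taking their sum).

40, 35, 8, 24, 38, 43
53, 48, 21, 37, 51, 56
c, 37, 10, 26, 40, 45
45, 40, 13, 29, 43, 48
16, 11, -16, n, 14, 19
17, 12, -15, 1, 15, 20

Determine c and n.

c = 42, n = 0

The difference between any two rows is the same in every column — this is an addition table with the headers hidden.
Row 3 minus row 1 is 10 − 8 = 2, so its entry in column 1 is 40 + 2 = 42.
Row 5 minus row 1 is -16 − 8 = -24, so its entry in column 4 is 24 + (-24) = 0.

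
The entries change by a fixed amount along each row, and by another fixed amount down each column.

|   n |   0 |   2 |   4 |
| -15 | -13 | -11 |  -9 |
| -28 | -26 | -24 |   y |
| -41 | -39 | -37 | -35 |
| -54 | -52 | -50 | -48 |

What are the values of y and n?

y = -22, n = -2

Along each row the entries change by 2 per step; down each column they change by -13.
Row 3: from -28 at column 1, stepping by 2 to column 4 gives -22.
Row 1: from 0 at column 2, stepping by 2 to column 1 gives -2.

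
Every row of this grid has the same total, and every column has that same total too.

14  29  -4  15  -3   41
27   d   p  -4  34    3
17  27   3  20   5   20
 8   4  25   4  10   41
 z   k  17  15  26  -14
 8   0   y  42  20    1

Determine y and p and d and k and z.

Rows 1 and 3 both sum to 92, so that's the common total.
Column 1 has 14 + 27 + 17 + 8 + 8 = 74; the blank must be 92 − 74 = 18.
Row 5 has 18 + 17 + 15 + 26 − 14 = 62; the blank must be 92 − 62 = 30.
Column 2 has 29 + 27 + 4 + 30 + 0 = 90; the blank must be 92 − 90 = 2.
Row 2 has 27 + 2 − 4 + 34 + 3 = 62; the blank must be 92 − 62 = 30.
Row 6 has 8 + 0 + 42 + 20 + 1 = 71; the blank must be 92 − 71 = 21.

y = 21, p = 30, d = 2, k = 30, z = 18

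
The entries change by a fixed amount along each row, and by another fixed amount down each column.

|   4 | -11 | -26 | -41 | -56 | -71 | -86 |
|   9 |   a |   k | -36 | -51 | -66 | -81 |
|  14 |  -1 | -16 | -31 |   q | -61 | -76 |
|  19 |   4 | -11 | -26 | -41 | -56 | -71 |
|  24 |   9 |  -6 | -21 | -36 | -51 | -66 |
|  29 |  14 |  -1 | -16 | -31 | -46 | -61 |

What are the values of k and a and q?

k = -21, a = -6, q = -46

Along each row the entries change by -15 per step; down each column they change by 5.
Row 2: from 9 at column 1, stepping by -15 to column 3 gives -21.
Row 2: from 9 at column 1, stepping by -15 to column 2 gives -6.
Row 3: from 14 at column 1, stepping by -15 to column 5 gives -46.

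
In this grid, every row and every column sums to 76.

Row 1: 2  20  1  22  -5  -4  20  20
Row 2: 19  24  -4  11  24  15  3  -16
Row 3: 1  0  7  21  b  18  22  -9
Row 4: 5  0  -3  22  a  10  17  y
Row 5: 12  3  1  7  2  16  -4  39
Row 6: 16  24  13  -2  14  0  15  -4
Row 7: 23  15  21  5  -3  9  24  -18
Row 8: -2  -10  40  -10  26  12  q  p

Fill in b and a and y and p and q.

b = 16, a = 2, y = 23, p = 41, q = -21

Row 3: 1 + 0 + 7 + 21 + 18 + 22 − 9 = 60, so its missing entry is 76 − 60 = 16.
Column 5: -5 + 24 + 16 + 2 + 14 − 3 + 26 = 74, so its missing entry is 76 − 74 = 2.
Row 4: 5 + 0 − 3 + 22 + 2 + 10 + 17 = 53, so its missing entry is 76 − 53 = 23.
Column 8: 20 − 16 − 9 + 23 + 39 − 4 − 18 = 35, so its missing entry is 76 − 35 = 41.
Row 8: -2 − 10 + 40 − 10 + 26 + 12 + 41 = 97, so its missing entry is 76 − 97 = -21.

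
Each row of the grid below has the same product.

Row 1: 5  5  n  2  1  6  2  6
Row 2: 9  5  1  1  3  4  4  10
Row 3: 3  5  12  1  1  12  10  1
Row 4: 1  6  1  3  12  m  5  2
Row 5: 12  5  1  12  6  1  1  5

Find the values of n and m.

Rows 2 and 3 each multiply to 21600, so every row has product 21600.
Row 1: 5×5×2×1×6×2×6 = 3600, so the missing entry is 21600 ÷ 3600 = 6.
Row 4: 1×6×1×3×12×5×2 = 2160, so the missing entry is 21600 ÷ 2160 = 10.

n = 6, m = 10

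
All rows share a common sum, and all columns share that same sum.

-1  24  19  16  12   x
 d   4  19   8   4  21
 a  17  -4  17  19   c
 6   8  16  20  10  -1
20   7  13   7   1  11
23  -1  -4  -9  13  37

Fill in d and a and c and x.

d = 3, a = 8, c = 2, x = -11

Rows 4 and 5 both sum to 59, so that's the common total.
The known cells in row 2 total 56, leaving 59 − 56 = 3 for the blank.
The known cells in column 1 total 51, leaving 59 − 51 = 8 for the blank.
The known cells in row 3 total 57, leaving 59 − 57 = 2 for the blank.
The known cells in row 1 total 70, leaving 59 − 70 = -11 for the blank.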